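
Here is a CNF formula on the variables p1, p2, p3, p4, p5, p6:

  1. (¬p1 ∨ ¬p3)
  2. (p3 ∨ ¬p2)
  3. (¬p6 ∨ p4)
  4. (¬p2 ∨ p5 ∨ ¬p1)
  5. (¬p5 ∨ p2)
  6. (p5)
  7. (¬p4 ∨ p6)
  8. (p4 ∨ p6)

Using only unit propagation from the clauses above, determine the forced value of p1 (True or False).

False

Unit clause (p5) sets p5 = True.
(¬p5 ∨ p2): since p5 = True, the clause reduces to (p2). p2 = True.
In (¬p2 ∨ p3), ¬p2 is now false; p3 must hold, so p3 = True.
(¬p3 ∨ ¬p1) with p3 = True leaves only ¬p1, so p1 = False.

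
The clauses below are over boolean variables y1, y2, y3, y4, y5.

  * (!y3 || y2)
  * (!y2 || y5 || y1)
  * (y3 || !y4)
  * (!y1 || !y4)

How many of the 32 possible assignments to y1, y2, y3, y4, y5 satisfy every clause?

Split on y1, then y2.
  y1=1, y2=1: remaining (y3,y4,y5) ∈ {(0,0,0); (0,0,1); (1,0,0); (1,0,1)} — 4.
  y1=1, y2=0: remaining (y3,y4,y5) ∈ {(0,0,0); (0,0,1)} — 2.
  y1=0, y2=1: remaining (y3,y4,y5) ∈ {(0,0,1); (1,0,1); (1,1,1)} — 3.
  y1=0, y2=0: remaining (y3,y4,y5) ∈ {(0,0,0); (0,0,1)} — 2.
Total: 4 + 2 + 3 + 2 = 11.

11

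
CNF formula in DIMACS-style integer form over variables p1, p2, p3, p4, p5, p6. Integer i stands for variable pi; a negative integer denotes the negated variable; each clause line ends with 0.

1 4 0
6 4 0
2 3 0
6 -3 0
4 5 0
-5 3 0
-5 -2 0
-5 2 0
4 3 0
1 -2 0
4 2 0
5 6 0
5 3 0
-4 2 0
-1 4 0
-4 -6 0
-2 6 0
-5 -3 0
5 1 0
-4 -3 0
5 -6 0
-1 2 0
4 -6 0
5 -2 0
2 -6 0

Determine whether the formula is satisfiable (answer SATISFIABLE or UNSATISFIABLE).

UNSATISFIABLE

p2 = True:
  propagation gives p5=False; an empty clause results — contradiction.
p2 = False:
  propagation gives p3=True, p6=True; an empty clause results — contradiction.
Every branch closes, so no satisfying assignment exists.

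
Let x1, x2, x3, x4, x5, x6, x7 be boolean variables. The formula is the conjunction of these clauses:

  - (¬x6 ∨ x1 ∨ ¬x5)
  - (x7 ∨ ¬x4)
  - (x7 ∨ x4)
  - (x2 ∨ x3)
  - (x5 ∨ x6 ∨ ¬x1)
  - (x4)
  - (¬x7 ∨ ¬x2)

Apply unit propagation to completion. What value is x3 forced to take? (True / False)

True

(x4) stands alone — x4 = True.
In (x7 ∨ ¬x4), ¬x4 is now false; x7 must hold, so x7 = True.
(¬x2 ∨ ¬x7) with x7 = True leaves only ¬x2, so x2 = False.
(x3 ∨ x2) with x2 = False leaves only x3, so x3 = True.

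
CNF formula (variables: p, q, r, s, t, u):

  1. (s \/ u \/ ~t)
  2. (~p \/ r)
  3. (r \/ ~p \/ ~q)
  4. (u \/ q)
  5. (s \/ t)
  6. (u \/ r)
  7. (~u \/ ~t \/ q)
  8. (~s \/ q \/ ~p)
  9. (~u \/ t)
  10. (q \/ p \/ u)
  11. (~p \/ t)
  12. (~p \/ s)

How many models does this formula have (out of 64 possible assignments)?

8

Case analysis on p and u:
  p=1, u=1: remaining (q,r,s,t) ∈ {(1,1,1,1)} — 1.
  p=1, u=0: remaining (q,r,s,t) ∈ {(1,1,1,1)} — 1.
  p=0, u=1: remaining (q,r,s,t) ∈ {(1,0,0,1); (1,0,1,1); (1,1,0,1); (1,1,1,1)} — 4.
  p=0, u=0: remaining (q,r,s,t) ∈ {(1,1,1,0); (1,1,1,1)} — 2.
Total: 1 + 1 + 4 + 2 = 8.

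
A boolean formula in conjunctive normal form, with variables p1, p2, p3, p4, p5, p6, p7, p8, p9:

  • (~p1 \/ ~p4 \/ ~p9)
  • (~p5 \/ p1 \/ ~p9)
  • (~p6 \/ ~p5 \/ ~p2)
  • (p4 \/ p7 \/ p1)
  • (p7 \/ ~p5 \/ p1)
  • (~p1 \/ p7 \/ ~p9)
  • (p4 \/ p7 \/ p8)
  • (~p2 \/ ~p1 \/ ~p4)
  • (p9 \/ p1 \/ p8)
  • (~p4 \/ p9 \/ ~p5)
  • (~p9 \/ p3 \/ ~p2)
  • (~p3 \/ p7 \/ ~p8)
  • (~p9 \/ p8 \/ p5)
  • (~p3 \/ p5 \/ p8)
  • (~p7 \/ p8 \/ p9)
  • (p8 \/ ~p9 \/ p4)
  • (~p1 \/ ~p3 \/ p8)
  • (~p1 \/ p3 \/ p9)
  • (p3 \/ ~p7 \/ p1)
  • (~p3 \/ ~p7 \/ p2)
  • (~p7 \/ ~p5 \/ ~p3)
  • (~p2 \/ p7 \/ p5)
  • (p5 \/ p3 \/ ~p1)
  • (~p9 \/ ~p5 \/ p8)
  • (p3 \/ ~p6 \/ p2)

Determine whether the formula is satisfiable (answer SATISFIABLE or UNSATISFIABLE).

p6 occurs only negated in the remaining clauses — set p6 = False.
Try p1 = True.
Try p2 = True.
  then p4 is forced to False.
The remaining clauses are satisfied by p3 = True, p5 = False, p7 = True, p8 = True, p9 = False.
So p1=True, p2=True, p3=True, p4=False, p5=False, p6=False, p7=True, p8=True, p9=False is a satisfying assignment.

SATISFIABLE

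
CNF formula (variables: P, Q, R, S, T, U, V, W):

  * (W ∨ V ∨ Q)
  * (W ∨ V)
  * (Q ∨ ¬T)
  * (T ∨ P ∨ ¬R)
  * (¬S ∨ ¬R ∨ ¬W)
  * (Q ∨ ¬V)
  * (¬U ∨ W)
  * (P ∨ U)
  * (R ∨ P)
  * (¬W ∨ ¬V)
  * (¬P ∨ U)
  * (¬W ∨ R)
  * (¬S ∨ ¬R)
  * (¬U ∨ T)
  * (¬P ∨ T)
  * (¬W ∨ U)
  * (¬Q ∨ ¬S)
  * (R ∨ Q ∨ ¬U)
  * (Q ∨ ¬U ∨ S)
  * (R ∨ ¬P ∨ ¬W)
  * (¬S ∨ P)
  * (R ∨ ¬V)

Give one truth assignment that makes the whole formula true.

P=T, Q=T, R=T, S=F, T=T, U=T, V=F, W=T

Check each clause:
  1. (W ∨ Q ∨ V) — W is true.
  2. (V ∨ W) — W is true.
  3. (¬T ∨ Q) — Q is true.
  4. (¬R ∨ T ∨ P) — T is true.
  5. (¬W ∨ ¬S ∨ ¬R) — ¬S is true.
  6. (Q ∨ ¬V) — ¬V is true.
  7. (¬U ∨ W) — W is true.
  8. (U ∨ P) — P is true.
  9. (R ∨ P) — P is true.
  10. (¬V ∨ ¬W) — ¬V is true.
  11. (¬P ∨ U) — U is true.
  12. (R ∨ ¬W) — R is true.
  13. (¬S ∨ ¬R) — ¬S is true.
  14. (¬U ∨ T) — T is true.
  15. (¬P ∨ T) — T is true.
  16. (U ∨ ¬W) — U is true.
  17. (¬Q ∨ ¬S) — ¬S is true.
  18. (R ∨ ¬U ∨ Q) — Q is true.
  19. (Q ∨ ¬U ∨ S) — Q is true.
  20. (¬P ∨ R ∨ ¬W) — R is true.
  21. (¬S ∨ P) — P is true.
  22. (¬V ∨ R) — ¬V is true.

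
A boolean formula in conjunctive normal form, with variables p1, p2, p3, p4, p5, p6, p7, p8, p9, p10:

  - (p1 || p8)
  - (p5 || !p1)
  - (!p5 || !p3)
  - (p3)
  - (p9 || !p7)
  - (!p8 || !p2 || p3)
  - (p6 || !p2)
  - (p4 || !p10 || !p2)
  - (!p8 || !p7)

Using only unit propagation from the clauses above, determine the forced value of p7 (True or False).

(p3) stands alone — p3 = True.
(!p3 || !p5): since p3 = True, the clause reduces to (!p5). p5 = False.
(!p1 || p5) with p5 = False leaves only !p1, so p1 = False.
(p1 || p8) with p1 = False leaves only p8, so p8 = True.
In (!p8 || !p7), !p8 is now false; !p7 must hold, so p7 = False.

False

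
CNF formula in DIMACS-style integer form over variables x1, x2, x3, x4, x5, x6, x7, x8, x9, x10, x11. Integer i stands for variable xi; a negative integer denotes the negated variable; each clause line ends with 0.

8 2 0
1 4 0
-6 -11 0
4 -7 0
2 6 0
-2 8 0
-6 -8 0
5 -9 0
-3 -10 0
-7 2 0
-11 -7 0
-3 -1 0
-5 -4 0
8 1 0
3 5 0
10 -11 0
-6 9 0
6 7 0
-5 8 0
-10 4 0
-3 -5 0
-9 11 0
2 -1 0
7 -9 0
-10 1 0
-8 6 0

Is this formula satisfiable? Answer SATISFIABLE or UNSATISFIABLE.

x6 = True:
  propagation gives x11=False, x8=False, x2=True; an empty clause results — contradiction.
x6 = False:
  propagation gives x2=True, x8=True; an empty clause results — contradiction.
Every branch closes, so no satisfying assignment exists.

UNSATISFIABLE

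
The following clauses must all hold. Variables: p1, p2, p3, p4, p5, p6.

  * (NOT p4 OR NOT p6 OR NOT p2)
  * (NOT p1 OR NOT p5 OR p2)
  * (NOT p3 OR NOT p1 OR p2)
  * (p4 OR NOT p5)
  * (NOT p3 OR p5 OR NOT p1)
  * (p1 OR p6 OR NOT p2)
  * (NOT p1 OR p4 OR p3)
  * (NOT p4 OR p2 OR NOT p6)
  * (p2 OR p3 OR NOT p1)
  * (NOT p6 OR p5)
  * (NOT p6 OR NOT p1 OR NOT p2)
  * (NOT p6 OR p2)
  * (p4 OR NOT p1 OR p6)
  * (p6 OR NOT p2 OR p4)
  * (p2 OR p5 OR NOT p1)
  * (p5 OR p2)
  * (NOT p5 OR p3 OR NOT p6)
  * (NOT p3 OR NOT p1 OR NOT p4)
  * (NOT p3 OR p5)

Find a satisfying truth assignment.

p1=True, p2=True, p3=False, p4=True, p5=True, p6=False

Check each clause:
  1. (NOT p2 OR NOT p4 OR NOT p6) — NOT p6 is true.
  2. (NOT p1 OR p2 OR NOT p5) — p2 is true.
  3. (NOT p1 OR NOT p3 OR p2) — p2 is true.
  4. (p4 OR NOT p5) — p4 is true.
  5. (NOT p3 OR NOT p1 OR p5) — p5 is true.
  6. (p1 OR NOT p2 OR p6) — p1 is true.
  7. (p3 OR p4 OR NOT p1) — p4 is true.
  8. (NOT p4 OR NOT p6 OR p2) — p2 is true.
  9. (NOT p1 OR p3 OR p2) — p2 is true.
  10. (NOT p6 OR p5) — NOT p6 is true.
  11. (NOT p2 OR NOT p6 OR NOT p1) — NOT p6 is true.
  12. (p2 OR NOT p6) — NOT p6 is true.
  13. (NOT p1 OR p4 OR p6) — p4 is true.
  14. (NOT p2 OR p4 OR p6) — p4 is true.
  15. (NOT p1 OR p5 OR p2) — p2 is true.
  16. (p5 OR p2) — p2 is true.
  17. (NOT p5 OR p3 OR NOT p6) — NOT p6 is true.
  18. (NOT p1 OR NOT p3 OR NOT p4) — NOT p3 is true.
  19. (p5 OR NOT p3) — p5 is true.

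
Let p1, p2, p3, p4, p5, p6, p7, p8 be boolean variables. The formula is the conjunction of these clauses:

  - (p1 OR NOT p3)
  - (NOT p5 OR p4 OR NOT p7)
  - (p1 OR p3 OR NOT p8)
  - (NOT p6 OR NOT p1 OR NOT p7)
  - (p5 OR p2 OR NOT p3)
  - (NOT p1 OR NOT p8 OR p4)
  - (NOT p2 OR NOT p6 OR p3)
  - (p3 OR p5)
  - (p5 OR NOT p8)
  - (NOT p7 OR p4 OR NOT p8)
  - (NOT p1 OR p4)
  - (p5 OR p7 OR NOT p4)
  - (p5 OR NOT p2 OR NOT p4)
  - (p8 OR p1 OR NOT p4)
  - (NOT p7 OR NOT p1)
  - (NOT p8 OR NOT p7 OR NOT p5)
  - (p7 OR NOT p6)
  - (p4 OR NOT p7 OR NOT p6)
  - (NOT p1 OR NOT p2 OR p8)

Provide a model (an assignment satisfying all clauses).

p1=T, p2=T, p3=F, p4=T, p5=T, p6=F, p7=F, p8=T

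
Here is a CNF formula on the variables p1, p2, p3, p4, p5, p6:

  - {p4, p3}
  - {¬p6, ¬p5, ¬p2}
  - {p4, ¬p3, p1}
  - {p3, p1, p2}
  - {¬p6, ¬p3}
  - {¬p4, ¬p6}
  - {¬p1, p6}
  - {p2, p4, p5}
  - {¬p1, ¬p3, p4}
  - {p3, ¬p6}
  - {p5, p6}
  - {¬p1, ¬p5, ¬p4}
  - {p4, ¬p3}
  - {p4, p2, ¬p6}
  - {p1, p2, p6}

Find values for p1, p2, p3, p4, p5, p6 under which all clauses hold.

p1=False, p2=True, p3=False, p4=True, p5=True, p6=False

Check each clause:
  1. {p3, p4} — p4 is true.
  2. {¬p2, ¬p6, ¬p5} — ¬p6 is true.
  3. {¬p3, p1, p4} — p4 is true.
  4. {p3, p1, p2} — p2 is true.
  5. {¬p6, ¬p3} — ¬p6 is true.
  6. {¬p4, ¬p6} — ¬p6 is true.
  7. {¬p1, p6} — ¬p1 is true.
  8. {p2, p4, p5} — p2 is true.
  9. {¬p3, ¬p1, p4} — p4 is true.
  10. {¬p6, p3} — ¬p6 is true.
  11. {p6, p5} — p5 is true.
  12. {¬p5, ¬p4, ¬p1} — ¬p1 is true.
  13. {¬p3, p4} — p4 is true.
  14. {p4, ¬p6, p2} — ¬p6 is true.
  15. {p2, p6, p1} — p2 is true.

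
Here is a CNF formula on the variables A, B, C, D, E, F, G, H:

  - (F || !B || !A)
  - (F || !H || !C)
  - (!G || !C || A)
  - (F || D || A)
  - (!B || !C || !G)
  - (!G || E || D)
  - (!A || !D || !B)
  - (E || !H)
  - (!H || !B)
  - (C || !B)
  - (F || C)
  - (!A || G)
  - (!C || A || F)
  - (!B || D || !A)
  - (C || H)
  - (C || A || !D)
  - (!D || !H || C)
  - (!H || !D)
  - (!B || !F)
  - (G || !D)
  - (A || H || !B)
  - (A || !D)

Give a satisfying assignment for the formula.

A=1  B=0  C=1  D=1  E=0  F=0  G=1  H=0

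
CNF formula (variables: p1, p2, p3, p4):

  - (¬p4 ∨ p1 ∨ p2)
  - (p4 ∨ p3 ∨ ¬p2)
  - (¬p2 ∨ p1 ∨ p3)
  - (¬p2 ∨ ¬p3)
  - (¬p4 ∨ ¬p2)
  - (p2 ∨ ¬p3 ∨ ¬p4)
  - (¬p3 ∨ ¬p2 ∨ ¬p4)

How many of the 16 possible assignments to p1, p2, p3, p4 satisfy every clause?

5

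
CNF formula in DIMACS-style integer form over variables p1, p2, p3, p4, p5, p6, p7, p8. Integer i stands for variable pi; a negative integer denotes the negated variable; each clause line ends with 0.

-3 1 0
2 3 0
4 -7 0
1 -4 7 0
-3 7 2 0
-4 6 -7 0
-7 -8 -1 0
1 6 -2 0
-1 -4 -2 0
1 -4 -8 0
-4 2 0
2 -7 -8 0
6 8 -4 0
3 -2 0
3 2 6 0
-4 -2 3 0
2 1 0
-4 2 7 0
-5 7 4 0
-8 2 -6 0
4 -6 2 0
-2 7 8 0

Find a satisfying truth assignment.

p1=T, p2=T, p3=T, p4=F, p5=F, p6=F, p7=F, p8=T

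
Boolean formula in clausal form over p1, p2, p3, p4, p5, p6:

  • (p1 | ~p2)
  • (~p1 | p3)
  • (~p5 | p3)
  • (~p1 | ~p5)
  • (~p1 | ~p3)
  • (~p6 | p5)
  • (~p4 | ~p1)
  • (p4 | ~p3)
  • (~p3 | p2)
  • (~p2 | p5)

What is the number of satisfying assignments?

The models are:
  p1=F p2=F p3=F p4=F p5=F p6=F
  p1=F p2=F p3=F p4=T p5=F p6=F
That's 2 in total.

2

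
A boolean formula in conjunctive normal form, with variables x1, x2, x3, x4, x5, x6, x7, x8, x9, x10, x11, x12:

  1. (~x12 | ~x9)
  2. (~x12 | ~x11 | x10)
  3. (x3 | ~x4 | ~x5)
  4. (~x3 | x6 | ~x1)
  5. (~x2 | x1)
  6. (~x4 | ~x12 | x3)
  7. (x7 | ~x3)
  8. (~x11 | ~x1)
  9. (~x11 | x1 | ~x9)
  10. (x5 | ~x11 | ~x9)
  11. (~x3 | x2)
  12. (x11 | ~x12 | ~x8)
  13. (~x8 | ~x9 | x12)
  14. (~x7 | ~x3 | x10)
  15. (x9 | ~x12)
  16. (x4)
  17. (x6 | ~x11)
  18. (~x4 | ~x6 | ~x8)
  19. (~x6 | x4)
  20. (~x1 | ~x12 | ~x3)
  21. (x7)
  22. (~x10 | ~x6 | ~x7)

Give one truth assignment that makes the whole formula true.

Unit propagation: (x4) forces x4 = True.
Unit propagation: (x7) forces x7 = True.
x8 occurs only negated in the remaining clauses — set x8 = False.
Set x1 = True and propagate.
  then x11 is forced to False.
Set x2 = True and propagate.
Try x3 = False.
  then x5 is forced to False.
  then x12 is forced to False.
For the remaining variables, x6 = False, x9 = False, x10 = True works.
Every clause has at least one true literal under this assignment.

x1=True, x2=True, x3=False, x4=True, x5=False, x6=False, x7=True, x8=False, x9=False, x10=True, x11=False, x12=False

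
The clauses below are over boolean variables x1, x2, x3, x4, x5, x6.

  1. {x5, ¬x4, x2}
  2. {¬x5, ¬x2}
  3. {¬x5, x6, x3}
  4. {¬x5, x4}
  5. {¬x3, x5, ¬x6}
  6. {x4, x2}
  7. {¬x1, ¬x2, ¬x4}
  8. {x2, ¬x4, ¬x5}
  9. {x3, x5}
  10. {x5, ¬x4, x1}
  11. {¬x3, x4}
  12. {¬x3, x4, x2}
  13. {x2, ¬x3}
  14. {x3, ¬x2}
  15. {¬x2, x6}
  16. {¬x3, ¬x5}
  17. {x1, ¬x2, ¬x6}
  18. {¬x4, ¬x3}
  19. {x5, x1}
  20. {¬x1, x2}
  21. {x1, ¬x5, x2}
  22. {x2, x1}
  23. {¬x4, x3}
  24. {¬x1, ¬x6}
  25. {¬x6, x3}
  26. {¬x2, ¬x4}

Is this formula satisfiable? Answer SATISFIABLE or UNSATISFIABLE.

x2 = True:
  propagation gives x5=False, x3=True, x6=False; an empty clause results — contradiction.
x2 = False:
  propagation gives x4=True, x5=True; an empty clause results — contradiction.
Every branch closes, so no satisfying assignment exists.

UNSATISFIABLE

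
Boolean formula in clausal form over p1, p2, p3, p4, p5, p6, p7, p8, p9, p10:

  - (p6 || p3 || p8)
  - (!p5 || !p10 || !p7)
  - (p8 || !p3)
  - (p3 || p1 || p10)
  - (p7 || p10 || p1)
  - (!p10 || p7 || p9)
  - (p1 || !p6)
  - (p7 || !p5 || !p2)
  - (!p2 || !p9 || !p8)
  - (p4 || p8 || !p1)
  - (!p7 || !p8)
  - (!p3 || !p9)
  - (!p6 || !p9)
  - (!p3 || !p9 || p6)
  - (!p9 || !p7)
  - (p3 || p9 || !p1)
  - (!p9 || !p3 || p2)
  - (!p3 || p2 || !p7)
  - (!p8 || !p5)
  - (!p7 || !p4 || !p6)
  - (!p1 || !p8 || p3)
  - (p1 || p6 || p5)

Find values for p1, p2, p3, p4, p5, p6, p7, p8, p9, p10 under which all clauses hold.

p1 = True, p2 = True, p3 = True, p4 = False, p5 = False, p6 = True, p7 = False, p8 = True, p9 = False, p10 = False

Check each clause:
  1. (p8 || p3 || p6) — p8 is true.
  2. (!p7 || !p5 || !p10) — !p7 is true.
  3. (!p3 || p8) — p8 is true.
  4. (p1 || p10 || p3) — p1 is true.
  5. (p10 || p1 || p7) — p1 is true.
  6. (p9 || !p10 || p7) — !p10 is true.
  7. (p1 || !p6) — p1 is true.
  8. (!p5 || !p2 || p7) — !p5 is true.
  9. (!p2 || !p8 || !p9) — !p9 is true.
  10. (p8 || !p1 || p4) — p8 is true.
  11. (!p7 || !p8) — !p7 is true.
  12. (!p9 || !p3) — !p9 is true.
  13. (!p9 || !p6) — !p9 is true.
  14. (!p9 || p6 || !p3) — p6 is true.
  15. (!p7 || !p9) — !p7 is true.
  16. (p3 || !p1 || p9) — p3 is true.
  17. (p2 || !p3 || !p9) — p2 is true.
  18. (!p7 || p2 || !p3) — !p7 is true.
  19. (!p5 || !p8) — !p5 is true.
  20. (!p7 || !p6 || !p4) — !p7 is true.
  21. (!p8 || !p1 || p3) — p3 is true.
  22. (p1 || p5 || p6) — p1 is true.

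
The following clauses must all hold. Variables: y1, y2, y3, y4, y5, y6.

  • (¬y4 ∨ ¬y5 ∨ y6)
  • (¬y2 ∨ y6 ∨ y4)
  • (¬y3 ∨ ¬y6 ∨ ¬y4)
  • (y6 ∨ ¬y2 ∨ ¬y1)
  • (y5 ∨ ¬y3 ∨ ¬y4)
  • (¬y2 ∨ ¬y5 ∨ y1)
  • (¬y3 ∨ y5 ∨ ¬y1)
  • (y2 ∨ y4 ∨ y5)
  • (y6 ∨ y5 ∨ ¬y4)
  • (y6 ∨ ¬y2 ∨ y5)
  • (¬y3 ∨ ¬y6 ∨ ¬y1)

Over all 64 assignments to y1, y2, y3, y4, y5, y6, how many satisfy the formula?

18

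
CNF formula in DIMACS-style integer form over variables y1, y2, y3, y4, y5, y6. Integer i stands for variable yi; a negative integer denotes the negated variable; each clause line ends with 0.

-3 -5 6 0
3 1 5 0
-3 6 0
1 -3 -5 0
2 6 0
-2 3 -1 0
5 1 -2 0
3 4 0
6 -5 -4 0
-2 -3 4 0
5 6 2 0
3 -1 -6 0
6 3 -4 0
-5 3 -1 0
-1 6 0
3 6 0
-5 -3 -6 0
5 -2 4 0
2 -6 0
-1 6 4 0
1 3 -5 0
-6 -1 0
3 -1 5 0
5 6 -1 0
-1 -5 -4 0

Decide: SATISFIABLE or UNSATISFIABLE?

UNSATISFIABLE

y3 = True:
  propagation gives y6=True, y5=False, y2=True, y1=True; an empty clause results — contradiction.
y3 = False:
  propagation gives y4=True, y6=True, y1=False, y5=True; an empty clause results — contradiction.
Every branch closes, so no satisfying assignment exists.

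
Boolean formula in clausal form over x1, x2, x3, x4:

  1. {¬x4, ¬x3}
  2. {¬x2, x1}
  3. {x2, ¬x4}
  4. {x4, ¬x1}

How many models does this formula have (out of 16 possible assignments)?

3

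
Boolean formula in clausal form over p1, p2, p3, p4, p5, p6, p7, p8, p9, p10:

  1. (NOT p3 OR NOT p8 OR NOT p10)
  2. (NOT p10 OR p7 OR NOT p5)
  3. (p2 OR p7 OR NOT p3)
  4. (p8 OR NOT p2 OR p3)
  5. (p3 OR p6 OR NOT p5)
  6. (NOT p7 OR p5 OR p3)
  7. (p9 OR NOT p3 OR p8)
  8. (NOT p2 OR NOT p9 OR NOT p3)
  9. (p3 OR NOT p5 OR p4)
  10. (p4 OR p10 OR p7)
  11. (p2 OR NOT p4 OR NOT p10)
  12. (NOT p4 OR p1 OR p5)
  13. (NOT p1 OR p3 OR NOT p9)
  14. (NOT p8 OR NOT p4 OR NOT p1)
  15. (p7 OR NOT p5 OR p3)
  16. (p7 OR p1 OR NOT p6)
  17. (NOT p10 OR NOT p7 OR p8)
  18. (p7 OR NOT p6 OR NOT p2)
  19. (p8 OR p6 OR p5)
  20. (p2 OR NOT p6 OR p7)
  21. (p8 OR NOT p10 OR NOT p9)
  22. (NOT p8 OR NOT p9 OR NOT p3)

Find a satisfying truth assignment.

p1=F, p2=F, p3=F, p4=T, p5=T, p6=T, p7=T, p8=T, p9=F, p10=F

Check each clause:
  1. (NOT p3 OR NOT p10 OR NOT p8) — NOT p3 is true.
  2. (NOT p10 OR NOT p5 OR p7) — NOT p10 is true.
  3. (NOT p3 OR p7 OR p2) — NOT p3 is true.
  4. (NOT p2 OR p8 OR p3) — p8 is true.
  5. (NOT p5 OR p3 OR p6) — p6 is true.
  6. (NOT p7 OR p3 OR p5) — p5 is true.
  7. (p9 OR NOT p3 OR p8) — p8 is true.
  8. (NOT p3 OR NOT p9 OR NOT p2) — NOT p3 is true.
  9. (NOT p5 OR p3 OR p4) — p4 is true.
  10. (p10 OR p4 OR p7) — p4 is true.
  11. (p2 OR NOT p10 OR NOT p4) — NOT p10 is true.
  12. (NOT p4 OR p5 OR p1) — p5 is true.
  13. (p3 OR NOT p1 OR NOT p9) — NOT p1 is true.
  14. (NOT p1 OR NOT p8 OR NOT p4) — NOT p1 is true.
  15. (p7 OR NOT p5 OR p3) — p7 is true.
  16. (p1 OR NOT p6 OR p7) — p7 is true.
  17. (NOT p10 OR p8 OR NOT p7) — p8 is true.
  18. (NOT p2 OR NOT p6 OR p7) — NOT p2 is true.
  19. (p8 OR p6 OR p5) — p8 is true.
  20. (p7 OR p2 OR NOT p6) — p7 is true.
  21. (NOT p10 OR p8 OR NOT p9) — p8 is true.
  22. (NOT p9 OR NOT p3 OR NOT p8) — NOT p3 is true.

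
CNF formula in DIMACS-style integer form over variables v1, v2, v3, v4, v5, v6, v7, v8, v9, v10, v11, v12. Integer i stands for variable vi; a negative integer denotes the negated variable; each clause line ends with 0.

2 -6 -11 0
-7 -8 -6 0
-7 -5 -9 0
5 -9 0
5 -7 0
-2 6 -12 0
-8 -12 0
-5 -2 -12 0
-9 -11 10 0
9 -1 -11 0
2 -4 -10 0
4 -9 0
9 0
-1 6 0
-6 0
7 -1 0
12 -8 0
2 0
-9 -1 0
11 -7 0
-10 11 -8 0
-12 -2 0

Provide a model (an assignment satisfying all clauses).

Unit propagation: (v9) forces v9 = True.
Unit propagation: (v5) forces v5 = True.
(¬v7) is a unit clause, so v7 = False.
The clause (v4) is unit: v4 must be True.
The clause (¬v6) is unit: v6 must be False.
Unit propagation: (¬v1) forces v1 = False.
(v2) is a unit clause, so v2 = True.
The clause (¬v12) is unit: v12 must be False.
The clause (¬v8) is unit: v8 must be False.
v10 occurs only positively in the remaining clauses — set v10 = True.
Pure literal: v11 appears only negated; assign v11 = False.
v3 is now unconstrained; take v3 = False.
Every clause has at least one true literal under this assignment.
Check each clause:
  1. (¬v11 ∨ ¬v6 ∨ v2) — v2 is true.
  2. (¬v7 ∨ ¬v6 ∨ ¬v8) — ¬v8 is true.
  3. (¬v7 ∨ ¬v5 ∨ ¬v9) — ¬v7 is true.
  4. (v5 ∨ ¬v9) — v5 is true.
  5. (¬v7 ∨ v5) — ¬v7 is true.
  6. (¬v2 ∨ v6 ∨ ¬v12) — ¬v12 is true.
  7. (¬v8 ∨ ¬v12) — ¬v8 is true.
  8. (¬v5 ∨ ¬v2 ∨ ¬v12) — ¬v12 is true.
  9. (¬v9 ∨ v10 ∨ ¬v11) — v10 is true.
  10. (¬v1 ∨ v9 ∨ ¬v11) — v9 is true.
  11. (¬v10 ∨ v2 ∨ ¬v4) — v2 is true.
  12. (¬v9 ∨ v4) — v4 is true.
  13. (v9) — v9 is true.
  14. (¬v1 ∨ v6) — ¬v1 is true.
  15. (¬v6) — ¬v6 is true.
  16. (¬v1 ∨ v7) — ¬v1 is true.
  17. (¬v8 ∨ v12) — ¬v8 is true.
  18. (v2) — v2 is true.
  19. (¬v9 ∨ ¬v1) — ¬v1 is true.
  20. (¬v7 ∨ v11) — ¬v7 is true.
  21. (¬v10 ∨ ¬v8 ∨ v11) — ¬v8 is true.
  22. (¬v2 ∨ ¬v12) — ¬v12 is true.

v1=False, v2=True, v3=False, v4=True, v5=True, v6=False, v7=False, v8=False, v9=True, v10=True, v11=False, v12=False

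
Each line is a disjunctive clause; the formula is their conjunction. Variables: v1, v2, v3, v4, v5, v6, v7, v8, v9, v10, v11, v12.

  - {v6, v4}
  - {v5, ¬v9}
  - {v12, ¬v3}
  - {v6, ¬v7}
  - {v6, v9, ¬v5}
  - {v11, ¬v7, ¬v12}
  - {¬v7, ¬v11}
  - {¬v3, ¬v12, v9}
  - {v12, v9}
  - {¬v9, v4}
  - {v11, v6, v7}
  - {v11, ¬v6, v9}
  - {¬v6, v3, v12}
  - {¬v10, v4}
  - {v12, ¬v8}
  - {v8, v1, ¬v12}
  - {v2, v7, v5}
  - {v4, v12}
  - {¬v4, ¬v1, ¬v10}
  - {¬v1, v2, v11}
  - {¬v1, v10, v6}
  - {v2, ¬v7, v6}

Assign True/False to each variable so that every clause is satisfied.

v1 = F, v2 = F, v3 = T, v4 = T, v5 = T, v6 = F, v7 = F, v8 = T, v9 = T, v10 = T, v11 = T, v12 = T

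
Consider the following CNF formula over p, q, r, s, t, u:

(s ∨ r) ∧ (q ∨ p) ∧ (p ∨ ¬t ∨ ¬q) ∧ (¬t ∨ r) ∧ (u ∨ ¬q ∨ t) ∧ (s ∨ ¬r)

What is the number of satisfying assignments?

Split on q, then r.
  q=1, r=1: remaining (p,s,t,u) ∈ {(0,1,0,1); (1,1,0,1); (1,1,1,0); (1,1,1,1)} — 4.
  q=1, r=0: remaining (p,s,t,u) ∈ {(0,1,0,1); (1,1,0,1)} — 2.
  q=0, r=1: remaining (p,s,t,u) ∈ {(1,1,0,0); (1,1,0,1); (1,1,1,0); (1,1,1,1)} — 4.
  q=0, r=0: remaining (p,s,t,u) ∈ {(1,1,0,0); (1,1,0,1)} — 2.
Total: 4 + 2 + 4 + 2 = 12.

12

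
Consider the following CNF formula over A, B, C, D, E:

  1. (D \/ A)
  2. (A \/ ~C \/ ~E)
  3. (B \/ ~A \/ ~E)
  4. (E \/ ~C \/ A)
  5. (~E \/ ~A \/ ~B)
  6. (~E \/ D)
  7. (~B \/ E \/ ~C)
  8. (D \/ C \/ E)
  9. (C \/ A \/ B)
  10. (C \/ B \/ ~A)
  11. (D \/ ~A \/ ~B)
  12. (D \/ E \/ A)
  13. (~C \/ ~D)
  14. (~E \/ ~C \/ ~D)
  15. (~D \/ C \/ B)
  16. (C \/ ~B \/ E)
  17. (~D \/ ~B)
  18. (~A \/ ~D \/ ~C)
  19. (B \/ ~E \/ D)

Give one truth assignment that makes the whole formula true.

A=T, B=F, C=T, D=F, E=F

Try A = True.
Try B = False.
  then E is forced to False.
  then C is forced to True.
  then D is forced to False.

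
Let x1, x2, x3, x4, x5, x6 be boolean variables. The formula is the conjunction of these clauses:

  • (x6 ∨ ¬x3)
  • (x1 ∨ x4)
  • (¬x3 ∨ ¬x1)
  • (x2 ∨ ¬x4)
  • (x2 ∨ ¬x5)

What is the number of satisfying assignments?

Case analysis on x1 and x2:
  x1=T, x2=T: forces x3=F; x4, x5, x6 free → 2^3 = 8.
  x1=T, x2=F: remaining (x3,x4,x5,x6) ∈ {(F,F,F,F); (F,F,F,T)} — 2.
  x1=F, x2=T: x5 free; 3 ways for (x3,x4,x6) × 2^1 = 6.
  x1=F, x2=F: a clause becomes empty — 0.
Total: 8 + 2 + 6 + 0 = 16.

16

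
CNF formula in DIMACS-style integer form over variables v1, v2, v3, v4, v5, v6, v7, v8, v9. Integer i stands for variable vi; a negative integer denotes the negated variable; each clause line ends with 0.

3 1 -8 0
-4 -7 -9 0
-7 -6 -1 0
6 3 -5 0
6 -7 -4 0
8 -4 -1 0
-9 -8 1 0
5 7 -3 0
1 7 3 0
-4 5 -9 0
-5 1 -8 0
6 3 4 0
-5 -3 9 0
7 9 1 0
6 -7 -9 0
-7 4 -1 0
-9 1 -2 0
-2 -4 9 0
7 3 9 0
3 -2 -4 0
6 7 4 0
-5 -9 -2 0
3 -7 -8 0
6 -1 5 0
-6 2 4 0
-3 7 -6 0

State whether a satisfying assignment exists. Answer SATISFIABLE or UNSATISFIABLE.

SATISFIABLE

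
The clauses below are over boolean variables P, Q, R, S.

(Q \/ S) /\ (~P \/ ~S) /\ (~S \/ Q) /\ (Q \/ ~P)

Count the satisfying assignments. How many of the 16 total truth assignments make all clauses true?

6

Satisfying assignments:
  P=F Q=T R=F S=F
  P=F Q=T R=F S=T
  P=F Q=T R=T S=F
  P=F Q=T R=T S=T
  P=T Q=T R=F S=F
  P=T Q=T R=T S=F
That's 6 in total.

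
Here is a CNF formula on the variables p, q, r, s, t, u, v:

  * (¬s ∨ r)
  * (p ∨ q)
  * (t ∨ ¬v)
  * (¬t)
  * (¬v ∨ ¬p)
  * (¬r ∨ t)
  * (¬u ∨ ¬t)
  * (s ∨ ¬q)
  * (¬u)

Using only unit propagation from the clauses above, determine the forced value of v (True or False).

Unit clause (¬t) sets t = False.
From (¬v ∨ t) and t = False: v = False.

False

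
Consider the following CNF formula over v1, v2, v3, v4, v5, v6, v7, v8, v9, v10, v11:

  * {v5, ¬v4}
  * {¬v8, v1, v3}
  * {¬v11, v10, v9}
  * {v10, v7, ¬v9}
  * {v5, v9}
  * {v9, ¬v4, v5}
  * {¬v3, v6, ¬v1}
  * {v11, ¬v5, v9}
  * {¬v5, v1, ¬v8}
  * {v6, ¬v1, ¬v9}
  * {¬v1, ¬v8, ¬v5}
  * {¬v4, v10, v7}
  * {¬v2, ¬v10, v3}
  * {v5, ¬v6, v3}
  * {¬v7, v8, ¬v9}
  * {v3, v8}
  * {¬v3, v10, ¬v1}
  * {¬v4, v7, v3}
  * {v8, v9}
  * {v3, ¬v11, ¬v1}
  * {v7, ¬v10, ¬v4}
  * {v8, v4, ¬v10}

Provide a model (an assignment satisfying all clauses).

Pure literal: v2 appears only negated; assign v2 = False.
Set v1 = False and propagate.
The remaining clauses are satisfied by v3 = True, v4 = False, v5 = False, v6 = True, v7 = False, v8 = True, v9 = True, v10 = True, v11 = True.
Check each clause:
  1. {v5, ¬v4} — ¬v4 is true.
  2. {v3, ¬v8, v1} — v3 is true.
  3. {v10, ¬v11, v9} — v9 is true.
  4. {v10, ¬v9, v7} — v10 is true.
  5. {v9, v5} — v9 is true.
  6. {v9, ¬v4, v5} — v9 is true.
  7. {¬v3, ¬v1, v6} — v6 is true.
  8. {v9, ¬v5, v11} — v11 is true.
  9. {¬v5, v1, ¬v8} — ¬v5 is true.
  10. {¬v1, ¬v9, v6} — v6 is true.
  11. {¬v8, ¬v1, ¬v5} — ¬v5 is true.
  12. {v10, ¬v4, v7} — v10 is true.
  13. {¬v10, v3, ¬v2} — v3 is true.
  14. {v5, v3, ¬v6} — v3 is true.
  15. {v8, ¬v7, ¬v9} — v8 is true.
  16. {v3, v8} — v8 is true.
  17. {¬v1, v10, ¬v3} — v10 is true.
  18. {¬v4, v3, v7} — v3 is true.
  19. {v9, v8} — v8 is true.
  20. {¬v11, ¬v1, v3} — v3 is true.
  21. {¬v10, v7, ¬v4} — ¬v4 is true.
  22. {v8, v4, ¬v10} — v8 is true.

v1=0, v2=0, v3=1, v4=0, v5=0, v6=1, v7=0, v8=1, v9=1, v10=1, v11=1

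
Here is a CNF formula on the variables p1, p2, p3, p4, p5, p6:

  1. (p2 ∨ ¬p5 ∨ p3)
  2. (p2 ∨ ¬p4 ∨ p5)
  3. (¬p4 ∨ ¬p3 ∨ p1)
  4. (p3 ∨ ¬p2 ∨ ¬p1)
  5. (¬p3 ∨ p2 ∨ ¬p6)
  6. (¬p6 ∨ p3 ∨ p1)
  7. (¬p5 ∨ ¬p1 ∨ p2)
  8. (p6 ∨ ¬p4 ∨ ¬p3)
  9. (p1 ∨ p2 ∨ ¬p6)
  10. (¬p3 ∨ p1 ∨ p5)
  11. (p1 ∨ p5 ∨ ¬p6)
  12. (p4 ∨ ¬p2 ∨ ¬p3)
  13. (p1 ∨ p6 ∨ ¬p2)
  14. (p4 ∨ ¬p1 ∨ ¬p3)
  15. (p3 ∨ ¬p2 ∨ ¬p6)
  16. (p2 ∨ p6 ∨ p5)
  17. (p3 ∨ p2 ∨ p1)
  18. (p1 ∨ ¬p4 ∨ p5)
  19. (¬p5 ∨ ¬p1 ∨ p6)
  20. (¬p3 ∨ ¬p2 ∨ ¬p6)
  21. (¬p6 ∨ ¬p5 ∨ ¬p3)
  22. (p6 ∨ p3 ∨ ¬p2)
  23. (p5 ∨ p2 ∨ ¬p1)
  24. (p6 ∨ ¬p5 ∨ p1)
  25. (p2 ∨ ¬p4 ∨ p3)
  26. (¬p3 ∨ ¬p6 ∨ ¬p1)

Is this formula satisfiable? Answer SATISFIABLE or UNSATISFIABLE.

p3 = True:
  p1 = True:
    propagation gives p4=True, p6=True; an empty clause results — contradiction.
  p1 = False:
    propagation gives p4=False, p5=True, p2=False, p6=False; an empty clause results — contradiction.
p3 = False:
  p2 = True:
    propagation gives p1=False, p6=False; an empty clause results — contradiction.
  p2 = False:
    propagation gives p5=False, p4=False, p6=True, p1=True; an empty clause results — contradiction.
Every branch closes, so no satisfying assignment exists.

UNSATISFIABLE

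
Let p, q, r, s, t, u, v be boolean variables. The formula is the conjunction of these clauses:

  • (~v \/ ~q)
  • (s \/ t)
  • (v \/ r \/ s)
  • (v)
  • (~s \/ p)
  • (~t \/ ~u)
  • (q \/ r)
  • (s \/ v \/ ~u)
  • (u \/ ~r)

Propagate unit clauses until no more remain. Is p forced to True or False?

Unit clause (v) sets v = True.
From (~q \/ ~v) and v = True: q = False.
From (q \/ r) and q = False: r = True.
In (~r \/ u), ~r is now false; u must hold, so u = True.
(~u \/ ~t): since u = True, the clause reduces to (~t). t = False.
From (s \/ t) and t = False: s = True.
(~s \/ p) with s = True leaves only p, so p = True.

True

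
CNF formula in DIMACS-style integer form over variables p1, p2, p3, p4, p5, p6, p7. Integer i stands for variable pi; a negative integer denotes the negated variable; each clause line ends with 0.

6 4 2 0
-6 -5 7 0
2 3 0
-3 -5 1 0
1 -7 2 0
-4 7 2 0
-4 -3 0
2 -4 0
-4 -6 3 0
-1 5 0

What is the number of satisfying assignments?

25

Case analysis on p2 and p4:
  p2=T, p4=T: p7 free; 3 ways for (p1,p3,p5,p6) × 2^1 = 6.
  p2=T, p4=F: 17 of the 32 assignments to (p1,p3,p5,p6,p7) work.
  p2=F, p4=T: a clause becomes empty — 0.
  p2=F, p4=F: remaining (p1,p3,p5,p6,p7) ∈ {(F,T,F,T,F); (T,T,T,T,T)} — 2.
Total: 6 + 17 + 0 + 2 = 25.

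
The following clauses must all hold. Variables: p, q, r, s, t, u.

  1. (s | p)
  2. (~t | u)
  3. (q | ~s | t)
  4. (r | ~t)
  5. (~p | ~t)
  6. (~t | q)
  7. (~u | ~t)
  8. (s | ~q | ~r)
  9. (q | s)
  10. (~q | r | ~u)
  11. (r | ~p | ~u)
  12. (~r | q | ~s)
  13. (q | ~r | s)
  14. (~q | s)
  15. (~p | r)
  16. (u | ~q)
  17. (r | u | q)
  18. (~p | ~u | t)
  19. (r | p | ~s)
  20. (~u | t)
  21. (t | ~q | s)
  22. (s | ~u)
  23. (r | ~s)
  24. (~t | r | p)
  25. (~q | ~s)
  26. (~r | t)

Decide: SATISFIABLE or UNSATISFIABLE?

q = True:
  propagation gives s=True; an empty clause results — contradiction.
q = False:
  propagation gives t=False, s=False; an empty clause results — contradiction.
Every branch closes, so no satisfying assignment exists.

UNSATISFIABLE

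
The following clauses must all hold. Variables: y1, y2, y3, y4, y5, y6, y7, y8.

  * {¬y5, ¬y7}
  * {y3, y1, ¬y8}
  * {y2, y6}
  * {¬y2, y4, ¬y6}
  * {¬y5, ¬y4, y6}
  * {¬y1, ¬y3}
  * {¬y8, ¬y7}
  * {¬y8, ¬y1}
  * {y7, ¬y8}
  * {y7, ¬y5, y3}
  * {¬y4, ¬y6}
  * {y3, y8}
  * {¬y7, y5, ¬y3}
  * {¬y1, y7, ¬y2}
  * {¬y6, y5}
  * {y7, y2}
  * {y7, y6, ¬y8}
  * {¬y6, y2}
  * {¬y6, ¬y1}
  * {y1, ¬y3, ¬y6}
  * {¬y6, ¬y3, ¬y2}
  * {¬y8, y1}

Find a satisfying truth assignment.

y1=False, y2=True, y3=True, y4=False, y5=True, y6=False, y7=False, y8=False

Check each clause:
  1. {¬y7, ¬y5} — ¬y7 is true.
  2. {y1, y3, ¬y8} — ¬y8 is true.
  3. {y6, y2} — y2 is true.
  4. {y4, ¬y6, ¬y2} — ¬y6 is true.
  5. {y6, ¬y5, ¬y4} — ¬y4 is true.
  6. {¬y3, ¬y1} — ¬y1 is true.
  7. {¬y7, ¬y8} — ¬y8 is true.
  8. {¬y1, ¬y8} — ¬y8 is true.
  9. {y7, ¬y8} — ¬y8 is true.
  10. {y3, y7, ¬y5} — y3 is true.
  11. {¬y6, ¬y4} — ¬y6 is true.
  12. {y8, y3} — y3 is true.
  13. {¬y3, y5, ¬y7} — ¬y7 is true.
  14. {¬y2, y7, ¬y1} — ¬y1 is true.
  15. {¬y6, y5} — ¬y6 is true.
  16. {y7, y2} — y2 is true.
  17. {y6, y7, ¬y8} — ¬y8 is true.
  18. {¬y6, y2} — y2 is true.
  19. {¬y1, ¬y6} — ¬y6 is true.
  20. {¬y3, ¬y6, y1} — ¬y6 is true.
  21. {¬y6, ¬y3, ¬y2} — ¬y6 is true.
  22. {¬y8, y1} — ¬y8 is true.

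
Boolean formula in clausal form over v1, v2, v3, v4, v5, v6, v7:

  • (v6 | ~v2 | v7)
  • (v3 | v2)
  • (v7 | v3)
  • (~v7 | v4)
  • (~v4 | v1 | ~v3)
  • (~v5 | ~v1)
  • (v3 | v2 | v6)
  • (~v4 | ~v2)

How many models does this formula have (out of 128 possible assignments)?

13

Split on v2, then v3.
  v2=1, v3=1: remaining (v1,v4,v5,v6,v7) ∈ {(0,0,0,1,0); (0,0,1,1,0); (1,0,0,1,0)} — 3.
  v2=1, v3=0: a clause becomes empty — 0.
  v2=0, v3=1: v6 free; 5 ways for (v1,v4,v5,v7) × 2^1 = 10.
  v2=0, v3=0: a clause becomes empty — 0.
Total: 3 + 0 + 10 + 0 = 13.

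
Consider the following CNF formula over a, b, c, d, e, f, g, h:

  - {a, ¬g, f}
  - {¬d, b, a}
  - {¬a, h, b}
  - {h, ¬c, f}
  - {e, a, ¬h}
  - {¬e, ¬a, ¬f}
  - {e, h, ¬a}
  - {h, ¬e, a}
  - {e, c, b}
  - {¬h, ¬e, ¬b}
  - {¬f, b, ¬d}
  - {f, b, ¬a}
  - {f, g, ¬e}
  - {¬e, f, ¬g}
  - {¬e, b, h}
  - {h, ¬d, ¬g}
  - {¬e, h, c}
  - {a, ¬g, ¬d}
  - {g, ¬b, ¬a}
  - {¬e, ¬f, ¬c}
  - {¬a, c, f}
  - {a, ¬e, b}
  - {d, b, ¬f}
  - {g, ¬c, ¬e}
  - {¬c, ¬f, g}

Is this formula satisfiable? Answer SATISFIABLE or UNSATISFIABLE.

Set a = False and propagate.
Try b = True.
The remaining clauses are satisfied by c = False, d = False, e = False, f = True, g = False, h = False.
So a=F, b=T, c=F, d=F, e=F, f=T, g=F, h=F is a satisfying assignment.

SATISFIABLE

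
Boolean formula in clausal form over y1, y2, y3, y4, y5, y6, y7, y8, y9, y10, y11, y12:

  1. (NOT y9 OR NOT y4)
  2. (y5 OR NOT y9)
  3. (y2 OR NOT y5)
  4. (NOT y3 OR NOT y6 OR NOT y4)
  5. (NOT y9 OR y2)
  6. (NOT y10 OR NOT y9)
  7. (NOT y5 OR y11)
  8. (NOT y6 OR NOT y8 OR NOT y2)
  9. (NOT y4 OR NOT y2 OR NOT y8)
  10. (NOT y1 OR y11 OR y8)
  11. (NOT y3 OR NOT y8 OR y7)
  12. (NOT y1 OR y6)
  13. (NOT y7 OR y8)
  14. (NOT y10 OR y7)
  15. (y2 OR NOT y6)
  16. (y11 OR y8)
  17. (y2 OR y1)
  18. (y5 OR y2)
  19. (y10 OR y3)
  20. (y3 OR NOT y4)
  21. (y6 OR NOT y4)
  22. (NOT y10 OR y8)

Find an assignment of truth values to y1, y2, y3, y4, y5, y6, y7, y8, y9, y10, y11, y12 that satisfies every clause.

Pure literal: y4 appears only negated; assign y4 = False.
Pure literal: y9 appears only negated; assign y9 = False.
Try y1 = False.
  then y2 is forced to True.
Try y3 = True.
For the remaining variables, y5 = True, y6 = True, y7 = False, y8 = False, y10 = False, y11 = True, y12 = True works.
Check each clause:
  1. (NOT y4 OR NOT y9) — NOT y4 is true.
  2. (NOT y9 OR y5) — y5 is true.
  3. (NOT y5 OR y2) — y2 is true.
  4. (NOT y6 OR NOT y3 OR NOT y4) — NOT y4 is true.
  5. (y2 OR NOT y9) — y2 is true.
  6. (NOT y9 OR NOT y10) — NOT y10 is true.
  7. (y11 OR NOT y5) — y11 is true.
  8. (NOT y8 OR NOT y6 OR NOT y2) — NOT y8 is true.
  9. (NOT y2 OR NOT y8 OR NOT y4) — NOT y8 is true.
  10. (y11 OR NOT y1 OR y8) — y11 is true.
  11. (NOT y3 OR y7 OR NOT y8) — NOT y8 is true.
  12. (y6 OR NOT y1) — NOT y1 is true.
  13. (NOT y7 OR y8) — NOT y7 is true.
  14. (y7 OR NOT y10) — NOT y10 is true.
  15. (y2 OR NOT y6) — y2 is true.
  16. (y8 OR y11) — y11 is true.
  17. (y2 OR y1) — y2 is true.
  18. (y2 OR y5) — y2 is true.
  19. (y3 OR y10) — y3 is true.
  20. (NOT y4 OR y3) — y3 is true.
  21. (y6 OR NOT y4) — NOT y4 is true.
  22. (NOT y10 OR y8) — NOT y10 is true.

y1=F  y2=T  y3=T  y4=F  y5=T  y6=T  y7=F  y8=F  y9=F  y10=F  y11=T  y12=T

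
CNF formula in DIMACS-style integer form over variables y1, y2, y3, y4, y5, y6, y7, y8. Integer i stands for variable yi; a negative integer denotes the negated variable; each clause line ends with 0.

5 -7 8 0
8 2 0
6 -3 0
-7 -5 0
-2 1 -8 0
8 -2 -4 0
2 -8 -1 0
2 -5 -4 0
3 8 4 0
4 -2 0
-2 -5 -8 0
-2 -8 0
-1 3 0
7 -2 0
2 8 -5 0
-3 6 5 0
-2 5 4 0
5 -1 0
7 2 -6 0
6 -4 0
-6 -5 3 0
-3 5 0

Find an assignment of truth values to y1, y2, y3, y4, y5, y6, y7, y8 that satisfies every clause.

y1 = F, y2 = F, y3 = F, y4 = F, y5 = F, y6 = F, y7 = T, y8 = T

Try y1 = False.
Set y2 = False and propagate.
  then y8 is forced to True.
Set y3 = False and propagate.
The remaining clauses are satisfied by y4 = False, y5 = False, y6 = False, y7 = True.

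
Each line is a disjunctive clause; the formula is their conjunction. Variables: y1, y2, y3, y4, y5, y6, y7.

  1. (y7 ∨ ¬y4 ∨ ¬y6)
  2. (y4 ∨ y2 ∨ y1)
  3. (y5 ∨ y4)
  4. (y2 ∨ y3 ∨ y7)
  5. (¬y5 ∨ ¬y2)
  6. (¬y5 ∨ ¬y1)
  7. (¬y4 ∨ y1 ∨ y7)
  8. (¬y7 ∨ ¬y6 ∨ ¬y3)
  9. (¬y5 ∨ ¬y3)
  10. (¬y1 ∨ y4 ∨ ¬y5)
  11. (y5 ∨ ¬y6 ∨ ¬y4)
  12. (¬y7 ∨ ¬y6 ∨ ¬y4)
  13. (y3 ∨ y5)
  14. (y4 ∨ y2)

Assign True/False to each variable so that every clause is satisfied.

y1 = True, y2 = False, y3 = True, y4 = True, y5 = False, y6 = False, y7 = False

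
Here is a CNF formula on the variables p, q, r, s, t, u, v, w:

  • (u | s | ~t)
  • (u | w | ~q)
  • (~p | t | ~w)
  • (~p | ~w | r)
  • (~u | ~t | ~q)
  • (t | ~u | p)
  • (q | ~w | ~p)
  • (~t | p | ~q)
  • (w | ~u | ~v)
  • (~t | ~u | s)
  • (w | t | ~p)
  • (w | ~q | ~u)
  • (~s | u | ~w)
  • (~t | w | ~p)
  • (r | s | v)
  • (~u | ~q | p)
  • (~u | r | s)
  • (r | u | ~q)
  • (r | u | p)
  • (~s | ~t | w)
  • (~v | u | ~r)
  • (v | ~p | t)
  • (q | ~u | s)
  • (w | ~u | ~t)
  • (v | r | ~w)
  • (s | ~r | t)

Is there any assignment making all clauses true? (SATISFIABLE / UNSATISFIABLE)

Branch on p: take p = False.
Set q = False and propagate.
Branch on r: take r = False.
  then u is forced to True.
  then t is forced to True.
  then s is forced to True.
  then w is forced to True.
  then v is forced to True.
So p = 0, q = 0, r = 0, s = 1, t = 1, u = 1, v = 1, w = 1 is a satisfying assignment.

SATISFIABLE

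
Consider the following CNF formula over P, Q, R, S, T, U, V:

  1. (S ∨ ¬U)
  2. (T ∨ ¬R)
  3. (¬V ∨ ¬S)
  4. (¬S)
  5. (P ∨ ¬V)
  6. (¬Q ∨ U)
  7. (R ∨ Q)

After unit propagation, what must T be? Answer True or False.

Unit clause (¬S) sets S = False.
In (S ∨ ¬U), S is now false; ¬U must hold, so U = False.
In (U ∨ ¬Q), U is now false; ¬Q must hold, so Q = False.
In (R ∨ Q), Q is now false; R must hold, so R = True.
(¬R ∨ T) with R = True leaves only T, so T = True.

True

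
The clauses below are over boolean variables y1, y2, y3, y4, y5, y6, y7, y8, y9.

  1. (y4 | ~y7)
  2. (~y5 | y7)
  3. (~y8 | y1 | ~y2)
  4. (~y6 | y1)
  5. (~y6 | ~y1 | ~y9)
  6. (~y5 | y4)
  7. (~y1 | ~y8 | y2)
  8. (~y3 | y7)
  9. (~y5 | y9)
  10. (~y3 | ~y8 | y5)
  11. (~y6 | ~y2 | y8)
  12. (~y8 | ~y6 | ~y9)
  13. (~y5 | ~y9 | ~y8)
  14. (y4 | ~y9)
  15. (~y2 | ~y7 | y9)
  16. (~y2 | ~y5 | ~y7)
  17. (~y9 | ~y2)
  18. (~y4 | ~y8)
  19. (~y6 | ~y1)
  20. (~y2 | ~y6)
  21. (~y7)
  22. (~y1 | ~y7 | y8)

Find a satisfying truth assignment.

y1=T  y2=F  y3=F  y4=F  y5=F  y6=F  y7=F  y8=F  y9=F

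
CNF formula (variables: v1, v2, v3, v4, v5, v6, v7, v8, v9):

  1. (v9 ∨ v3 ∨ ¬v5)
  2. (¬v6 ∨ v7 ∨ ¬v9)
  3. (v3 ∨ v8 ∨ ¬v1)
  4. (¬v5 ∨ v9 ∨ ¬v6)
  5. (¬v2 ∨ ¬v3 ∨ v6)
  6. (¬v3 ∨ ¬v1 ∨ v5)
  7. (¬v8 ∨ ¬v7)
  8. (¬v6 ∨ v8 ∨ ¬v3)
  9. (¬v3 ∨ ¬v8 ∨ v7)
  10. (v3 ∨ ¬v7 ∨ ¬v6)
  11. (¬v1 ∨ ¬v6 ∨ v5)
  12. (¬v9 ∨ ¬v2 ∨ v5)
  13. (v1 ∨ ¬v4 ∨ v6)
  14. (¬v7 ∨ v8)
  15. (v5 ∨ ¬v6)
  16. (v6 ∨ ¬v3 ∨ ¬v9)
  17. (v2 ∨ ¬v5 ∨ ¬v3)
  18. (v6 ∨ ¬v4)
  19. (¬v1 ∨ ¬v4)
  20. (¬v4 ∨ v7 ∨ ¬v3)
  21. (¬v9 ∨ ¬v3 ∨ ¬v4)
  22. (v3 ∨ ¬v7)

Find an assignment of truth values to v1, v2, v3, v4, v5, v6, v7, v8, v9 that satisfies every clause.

v1=0  v2=0  v3=0  v4=0  v5=1  v6=0  v7=0  v8=1  v9=1

Check each clause:
  1. (v9 ∨ ¬v5 ∨ v3) — v9 is true.
  2. (v7 ∨ ¬v9 ∨ ¬v6) — ¬v6 is true.
  3. (¬v1 ∨ v3 ∨ v8) — v8 is true.
  4. (¬v6 ∨ v9 ∨ ¬v5) — v9 is true.
  5. (¬v3 ∨ v6 ∨ ¬v2) — ¬v3 is true.
  6. (¬v3 ∨ v5 ∨ ¬v1) — ¬v3 is true.
  7. (¬v8 ∨ ¬v7) — ¬v7 is true.
  8. (¬v3 ∨ v8 ∨ ¬v6) — v8 is true.
  9. (¬v8 ∨ v7 ∨ ¬v3) — ¬v3 is true.
  10. (v3 ∨ ¬v6 ∨ ¬v7) — ¬v7 is true.
  11. (v5 ∨ ¬v1 ∨ ¬v6) — ¬v6 is true.
  12. (v5 ∨ ¬v2 ∨ ¬v9) — v5 is true.
  13. (¬v4 ∨ v6 ∨ v1) — ¬v4 is true.
  14. (v8 ∨ ¬v7) — v8 is true.
  15. (v5 ∨ ¬v6) — ¬v6 is true.
  16. (v6 ∨ ¬v9 ∨ ¬v3) — ¬v3 is true.
  17. (v2 ∨ ¬v5 ∨ ¬v3) — ¬v3 is true.
  18. (v6 ∨ ¬v4) — ¬v4 is true.
  19. (¬v4 ∨ ¬v1) — ¬v4 is true.
  20. (¬v4 ∨ v7 ∨ ¬v3) — ¬v4 is true.
  21. (¬v3 ∨ ¬v9 ∨ ¬v4) — ¬v4 is true.
  22. (v3 ∨ ¬v7) — ¬v7 is true.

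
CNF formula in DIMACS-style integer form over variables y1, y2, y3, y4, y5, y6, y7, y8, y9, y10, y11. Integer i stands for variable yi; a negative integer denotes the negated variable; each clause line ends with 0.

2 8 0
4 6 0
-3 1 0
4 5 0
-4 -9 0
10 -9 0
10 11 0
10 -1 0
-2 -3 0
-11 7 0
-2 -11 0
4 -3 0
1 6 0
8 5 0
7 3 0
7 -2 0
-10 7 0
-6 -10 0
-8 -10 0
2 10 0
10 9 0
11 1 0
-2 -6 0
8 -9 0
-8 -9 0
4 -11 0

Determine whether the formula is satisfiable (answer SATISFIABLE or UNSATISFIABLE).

SATISFIABLE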